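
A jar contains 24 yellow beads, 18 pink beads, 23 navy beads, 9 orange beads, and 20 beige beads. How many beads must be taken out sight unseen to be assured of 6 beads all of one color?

26

Treat the 5 colors as pigeonholes.
The worst case takes 5 beads of each color without reaching 6 of any: 5 × 5 = 25.
The next bead must bring some color to 6, so 25 + 1 = 26.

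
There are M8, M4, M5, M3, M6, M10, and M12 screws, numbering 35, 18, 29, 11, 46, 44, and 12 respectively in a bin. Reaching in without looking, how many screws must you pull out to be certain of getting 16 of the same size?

99

In the worst case we take at most 15 of each size, but all 11 M3 and all 12 M12 (fewer than 15), giving 15 + 15 + 15 + 11 + 15 + 15 + 12 = 98.
One more screw then forces some size to 16, so 98 + 1 = 99.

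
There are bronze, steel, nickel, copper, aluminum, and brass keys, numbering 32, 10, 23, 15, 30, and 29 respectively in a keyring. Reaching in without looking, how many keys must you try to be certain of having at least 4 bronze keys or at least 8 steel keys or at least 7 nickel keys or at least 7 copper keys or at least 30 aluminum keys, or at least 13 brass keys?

64

Each of the 6 types has its own threshold; avoid all of them simultaneously.
The worst case stops just short of every target: 3 bronze, 7 steel, 6 nickel, 6 copper, 29 aluminum, 12 brass — 3 + 7 + 6 + 6 + 29 + 12 = 63 keys.
One more key must push some type to its target, so 63 + 1 = 64.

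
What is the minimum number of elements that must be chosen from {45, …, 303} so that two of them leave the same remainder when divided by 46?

47

Group the integers by remainder mod 46; there are 46 residue classes, each nonempty in this range.
Choosing one from each class (46 integers) avoids any shared remainder.
One more choice must repeat a class, so two differ by a multiple of 46. Hence 46 + 1 = 47.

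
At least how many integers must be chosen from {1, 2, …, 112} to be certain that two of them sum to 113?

57

Partition {1, …, 112} into 56 pairs: {1,112}, {2,111}, …, {56,57}.
Choosing 56 integers — say the integers 1 through 56 — takes one from each pair and avoids the property.
Choosing 57 forces two into the same pair by pigeonhole, and those sum to 113. So 57.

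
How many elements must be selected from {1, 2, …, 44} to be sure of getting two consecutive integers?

23

Partition {1, …, 44} into 22 pairs: {1,2}, {3,4}, …, {43,44}.
Choosing 22 integers — say the 22 even numbers 2, 4, …, 44 — takes one from each pair and avoids the property.
Choosing 23 forces two into the same pair by pigeonhole, and those are consecutive. So 23.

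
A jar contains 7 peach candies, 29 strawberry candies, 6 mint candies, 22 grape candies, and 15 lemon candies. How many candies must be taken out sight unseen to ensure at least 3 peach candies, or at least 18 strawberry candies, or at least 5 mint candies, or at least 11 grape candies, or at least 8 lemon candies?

41

The worst case stops just short of every target: 2 peach, 17 strawberry, 4 mint, 10 grape, 7 lemon — 2 + 17 + 4 + 10 + 7 = 40 candies.
One more candy must push some flavor to its target, so 40 + 1 = 41.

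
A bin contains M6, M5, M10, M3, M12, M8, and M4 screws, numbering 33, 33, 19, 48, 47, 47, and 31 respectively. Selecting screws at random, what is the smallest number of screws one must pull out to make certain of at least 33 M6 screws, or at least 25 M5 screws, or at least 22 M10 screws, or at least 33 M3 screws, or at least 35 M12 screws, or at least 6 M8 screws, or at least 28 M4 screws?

The worst case stops just short of every target: 32 M6, 24 M5, all 19 M10, 32 M3, 34 M12, 5 M8, 27 M4 — 32 + 24 + 19 + 32 + 34 + 5 + 27 = 173 screws.
One more screw must push some size to its target, so 173 + 1 = 174.

174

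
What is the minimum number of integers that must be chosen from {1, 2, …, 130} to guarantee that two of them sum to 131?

Partition {1, …, 130} into 65 pairs: {1,130}, {2,129}, …, {65,66}.
Choosing 65 integers — say the integers 1 through 65 — takes one from each pair and avoids the property.
Choosing 66 forces two into the same pair by pigeonhole, and those sum to 131. So 66.

66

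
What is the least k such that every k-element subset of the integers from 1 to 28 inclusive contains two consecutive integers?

Partition {1, …, 28} into 14 pairs: {1,2}, {3,4}, …, {27,28}.
Choosing 14 integers — say the 14 even numbers 2, 4, …, 28 — takes one from each pair and avoids the property.
Choosing 15 forces two into the same pair by pigeonhole, and those are consecutive. So 15.

15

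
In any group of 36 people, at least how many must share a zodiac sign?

3

There are 12 zodiac signs, which serve as the pigeonholes.
If each of the 12 zodiac signs held at most 2, the total would be at most 12 × 2 = 24 < 36, a contradiction.
So at least one holds ⌈36/12⌉ = 3.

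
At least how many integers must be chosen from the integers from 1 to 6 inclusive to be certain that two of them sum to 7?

4

Partition {1, …, 6} into 3 pairs: {1,6}, {2,5}, …, {3,4}.
Choosing 3 integers — say the integers 1 through 3 — takes one from each pair and avoids the property.
Choosing 4 forces two into the same pair by pigeonhole, and those sum to 7. So 4.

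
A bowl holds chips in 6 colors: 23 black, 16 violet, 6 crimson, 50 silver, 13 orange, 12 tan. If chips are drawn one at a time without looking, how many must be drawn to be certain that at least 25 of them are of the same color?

In the worst case we take at most 24 of each color, but all 23 black, all 16 violet, all 6 crimson, all 13 orange, and all 12 tan (fewer than 24), giving 23 + 16 + 6 + 24 + 13 + 12 = 94.
One more chip then forces some color to 25, so 94 + 1 = 95.

95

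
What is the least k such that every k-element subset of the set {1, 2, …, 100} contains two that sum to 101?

Partition {1, …, 100} into 50 pairs: {1,100}, {2,99}, …, {50,51}.
Choosing 50 integers — say the integers 1 through 50 — takes one from each pair and avoids the property.
Choosing 51 forces two into the same pair by pigeonhole, and those sum to 101. So 51.

51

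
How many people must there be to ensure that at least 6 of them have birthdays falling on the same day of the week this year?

There are 7 days of the week acting as pigeonholes.
With 7 × 5 = 35 people we could place exactly 5 in each, with no class reaching 6.
One more forces some class to hold 6, so 35 + 1 = 36.

36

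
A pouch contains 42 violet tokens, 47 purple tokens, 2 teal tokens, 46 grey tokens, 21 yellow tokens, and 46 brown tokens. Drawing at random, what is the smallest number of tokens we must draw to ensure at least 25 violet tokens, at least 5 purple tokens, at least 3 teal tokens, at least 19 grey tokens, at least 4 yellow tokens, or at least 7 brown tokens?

58

The worst case stops just short of every target: 24 violet, 4 purple, 2 teal, 18 grey, 3 yellow, 6 brown — 24 + 4 + 2 + 18 + 3 + 6 = 57 tokens.
One more token must push some color to its target, so 57 + 1 = 58.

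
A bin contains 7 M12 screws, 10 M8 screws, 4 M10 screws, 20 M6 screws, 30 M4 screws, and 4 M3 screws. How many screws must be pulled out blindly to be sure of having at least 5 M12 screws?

The worst case draws every non-M12 screw first: 10 + 4 + 20 + 30 + 4 = 68.
The next 5 draws are then forced to be M12, giving 68 + 5 = 73.

73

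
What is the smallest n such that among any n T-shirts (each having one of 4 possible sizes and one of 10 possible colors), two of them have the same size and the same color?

There are 4 × 10 = 40 (size, color) combinations acting as pigeonholes.
With 40 T-shirts we could place one in each, avoiding any repeat.
One more forces some (size, color) pair to hold 2, so 40 + 1 = 41.

41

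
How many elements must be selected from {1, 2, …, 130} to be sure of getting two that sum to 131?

66

Partition {1, …, 130} into 65 pairs: {1,130}, {2,129}, …, {65,66}.
Choosing 65 integers — say the integers 1 through 65 — takes one from each pair and avoids the property.
Choosing 66 forces two into the same pair by pigeonhole, and those sum to 131. So 66.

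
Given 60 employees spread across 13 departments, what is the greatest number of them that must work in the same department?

5

If each of the 13 departments held at most 4, the total would be at most 13 × 4 = 52 < 60, a contradiction.
So at least one holds ⌈60/13⌉ = 5.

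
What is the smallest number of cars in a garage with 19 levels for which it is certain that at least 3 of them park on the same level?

39

There are 19 levels acting as pigeonholes.
With 19 × 2 = 38 cars we could place exactly 2 in each, with no class reaching 3.
One more forces some class to hold 3, so 38 + 1 = 39.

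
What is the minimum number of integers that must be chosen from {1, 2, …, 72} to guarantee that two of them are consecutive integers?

37

Partition {1, …, 72} into 36 pairs: {1,2}, {3,4}, …, {71,72}.
Choosing 36 integers — say the 36 even numbers 2, 4, …, 72 — takes one from each pair and avoids the property.
Choosing 37 forces two into the same pair by pigeonhole, and those are consecutive. So 37.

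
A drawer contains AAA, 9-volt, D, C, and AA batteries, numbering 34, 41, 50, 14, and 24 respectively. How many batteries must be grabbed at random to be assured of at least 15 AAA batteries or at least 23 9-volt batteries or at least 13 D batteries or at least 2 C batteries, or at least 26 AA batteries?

Each of the 5 types has its own threshold; avoid all of them simultaneously.
The worst case stops just short of every target: 14 AAA, 22 9-volt, 12 D, 1 C, all 24 AA — 14 + 22 + 12 + 1 + 24 = 73 batteries.
One more battery must push some type to its target, so 73 + 1 = 74.

74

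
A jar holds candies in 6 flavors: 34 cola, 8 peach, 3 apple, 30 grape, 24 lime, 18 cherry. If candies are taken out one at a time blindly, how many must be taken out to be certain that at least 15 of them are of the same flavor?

68

In the worst case we take at most 14 of each flavor, but all 8 peach and all 3 apple (fewer than 14), giving 14 + 8 + 3 + 14 + 14 + 14 = 67.
One more candy then forces some flavor to 15, so 67 + 1 = 68.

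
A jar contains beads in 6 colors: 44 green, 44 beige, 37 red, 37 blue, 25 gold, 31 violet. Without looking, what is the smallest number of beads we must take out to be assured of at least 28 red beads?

209

The worst case draws every non-red bead first: 44 + 44 + 37 + 25 + 31 = 181.
The next 28 draws are then forced to be red, giving 181 + 28 = 209.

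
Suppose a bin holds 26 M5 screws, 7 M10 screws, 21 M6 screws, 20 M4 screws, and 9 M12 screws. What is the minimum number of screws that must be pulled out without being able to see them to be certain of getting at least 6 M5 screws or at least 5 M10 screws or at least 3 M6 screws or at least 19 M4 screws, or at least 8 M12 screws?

37

The worst case stops just short of every target: 5 M5, 4 M10, 2 M6, 18 M4, 7 M12 — 5 + 4 + 2 + 18 + 7 = 36 screws.
One more screw must push some size to its target, so 36 + 1 = 37.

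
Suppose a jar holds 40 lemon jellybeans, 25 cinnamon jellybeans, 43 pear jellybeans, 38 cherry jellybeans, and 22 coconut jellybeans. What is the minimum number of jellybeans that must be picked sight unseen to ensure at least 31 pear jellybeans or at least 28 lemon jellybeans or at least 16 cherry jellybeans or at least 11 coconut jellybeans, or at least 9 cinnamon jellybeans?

91

The worst case stops just short of every target: 27 lemon, 8 cinnamon, 30 pear, 15 cherry, 10 coconut — 27 + 8 + 30 + 15 + 10 = 90 jellybeans.
One more jellybean must push some flavor to its target, so 90 + 1 = 91.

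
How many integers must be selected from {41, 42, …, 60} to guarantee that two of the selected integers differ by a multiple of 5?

Group the integers by remainder mod 5; there are 5 residue classes, each nonempty in this range.
Choosing one from each class (5 integers) avoids any shared remainder.
One more choice must repeat a class, so two differ by a multiple of 5. Hence 5 + 1 = 6.

6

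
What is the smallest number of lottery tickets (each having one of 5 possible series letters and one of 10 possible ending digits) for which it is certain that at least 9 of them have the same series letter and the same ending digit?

There are 5 × 10 = 50 (series letter, ending digit) combinations acting as pigeonholes.
With 50 × 8 = 400 lottery tickets we could place exactly 8 in each, with no (series letter, ending digit) pair reaching 9.
One more forces some (series letter, ending digit) pair to hold 9, so 400 + 1 = 401.

401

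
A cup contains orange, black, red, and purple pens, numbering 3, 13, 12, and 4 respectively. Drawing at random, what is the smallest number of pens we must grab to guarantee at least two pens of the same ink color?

The worst case takes 1 pen of each ink color without reaching 2 of any: 4 × 1 = 4.
The next pen must bring some ink color to 2, so 4 + 1 = 5.

5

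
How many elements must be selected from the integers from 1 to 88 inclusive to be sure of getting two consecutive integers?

45

Partition {1, …, 88} into 44 pairs: {1,2}, {3,4}, …, {87,88}.
Choosing 44 integers — say the 44 even numbers 2, 4, …, 88 — takes one from each pair and avoids the property.
Choosing 45 forces two into the same pair by pigeonhole, and those are consecutive. So 45.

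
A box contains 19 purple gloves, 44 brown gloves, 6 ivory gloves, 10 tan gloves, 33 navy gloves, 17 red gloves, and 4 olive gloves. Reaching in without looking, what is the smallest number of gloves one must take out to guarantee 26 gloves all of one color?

107

In the worst case we take at most 25 of each color, but all 19 purple, all 6 ivory, all 10 tan, all 17 red, and all 4 olive (fewer than 25), giving 19 + 25 + 6 + 10 + 25 + 17 + 4 = 106.
One more glove then forces some color to 26, so 106 + 1 = 107.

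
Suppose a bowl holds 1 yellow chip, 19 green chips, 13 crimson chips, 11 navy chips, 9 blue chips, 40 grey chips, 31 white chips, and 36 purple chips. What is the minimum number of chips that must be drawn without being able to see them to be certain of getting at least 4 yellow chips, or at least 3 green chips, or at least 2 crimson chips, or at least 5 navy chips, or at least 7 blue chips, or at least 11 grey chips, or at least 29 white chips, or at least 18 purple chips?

70

The worst case stops just short of every target: all 1 yellow, 2 green, 1 crimson, 4 navy, 6 blue, 10 grey, 28 white, 17 purple — 1 + 2 + 1 + 4 + 6 + 10 + 28 + 17 = 69 chips.
One more chip must push some color to its target, so 69 + 1 = 70.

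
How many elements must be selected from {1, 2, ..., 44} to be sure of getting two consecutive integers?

23

Partition {1, …, 44} into 22 pairs: {1,2}, {3,4}, …, {43,44}.
Choosing 22 integers — say the 22 even numbers 2, 4, …, 44 — takes one from each pair and avoids the property.
Choosing 23 forces two into the same pair by pigeonhole, and those are consecutive. So 23.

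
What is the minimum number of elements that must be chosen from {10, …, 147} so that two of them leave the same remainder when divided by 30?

31

Group the integers by remainder mod 30; there are 30 residue classes, each nonempty in this range.
Choosing one from each class (30 integers) avoids any shared remainder.
One more choice must repeat a class, so two differ by a multiple of 30. Hence 30 + 1 = 31.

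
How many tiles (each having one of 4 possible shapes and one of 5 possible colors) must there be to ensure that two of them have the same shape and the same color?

21

There are 4 × 5 = 20 (shape, color) combinations acting as pigeonholes.
With 20 tiles we could place one in each, avoiding any repeat.
One more forces some (shape, color) pair to hold 2, so 20 + 1 = 21.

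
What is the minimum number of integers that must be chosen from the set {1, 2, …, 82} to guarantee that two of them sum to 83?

42

Partition {1, …, 82} into 41 pairs: {1,82}, {2,81}, …, {41,42}.
Choosing 41 integers — say the integers 1 through 41 — takes one from each pair and avoids the property.
Choosing 42 forces two into the same pair by pigeonhole, and those sum to 83. So 42.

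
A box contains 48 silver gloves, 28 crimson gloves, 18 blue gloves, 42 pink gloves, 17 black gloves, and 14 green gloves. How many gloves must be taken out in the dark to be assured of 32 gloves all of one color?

In the worst case we take at most 31 of each color, but all 28 crimson, all 18 blue, all 17 black, and all 14 green (fewer than 31), giving 31 + 28 + 18 + 31 + 17 + 14 = 139.
One more glove then forces some color to 32, so 139 + 1 = 140.

140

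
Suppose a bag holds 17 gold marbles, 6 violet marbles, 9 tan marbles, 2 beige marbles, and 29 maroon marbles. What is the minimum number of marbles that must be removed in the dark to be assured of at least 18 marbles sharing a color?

52

Treat the 5 colors as pigeonholes.
In the worst case we take at most 17 of each color, but all 6 violet, all 9 tan, and all 2 beige (fewer than 17), giving 17 + 6 + 9 + 2 + 17 = 51.
One more marble then forces some color to 18, so 51 + 1 = 52.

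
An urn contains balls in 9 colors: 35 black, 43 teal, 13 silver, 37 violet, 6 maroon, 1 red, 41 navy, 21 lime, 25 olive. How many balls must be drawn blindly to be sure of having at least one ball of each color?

222

The hardest color to obtain is red: we could draw every other ball first — 222 − 1 = 221 balls — without a single red one.
The next draw must be red, so 221 + 1 = 222.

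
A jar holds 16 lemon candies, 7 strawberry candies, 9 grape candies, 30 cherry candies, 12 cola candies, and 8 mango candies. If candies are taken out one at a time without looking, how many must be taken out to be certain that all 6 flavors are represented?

76

The hardest flavor to obtain is strawberry: we could draw every other candy first — 82 − 7 = 75 candies — without a single strawberry one.
The next draw must be strawberry, so 75 + 1 = 76.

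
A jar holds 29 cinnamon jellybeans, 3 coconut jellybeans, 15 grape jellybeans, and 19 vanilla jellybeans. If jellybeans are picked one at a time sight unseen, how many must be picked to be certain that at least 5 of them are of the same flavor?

16

In the worst case we take at most 4 of each flavor, but all 3 coconut (fewer than 4), giving 4 + 3 + 4 + 4 = 15.
One more jellybean then forces some flavor to 5, so 15 + 1 = 16.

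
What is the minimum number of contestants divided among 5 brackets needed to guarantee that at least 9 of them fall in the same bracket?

41

There are 5 brackets acting as pigeonholes.
With 5 × 8 = 40 contestants we could place exactly 8 in each, with no class reaching 9.
One more forces some class to hold 9, so 40 + 1 = 41.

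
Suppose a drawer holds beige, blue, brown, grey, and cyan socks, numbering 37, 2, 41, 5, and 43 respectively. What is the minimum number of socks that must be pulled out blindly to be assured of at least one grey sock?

124

The worst case draws every non-grey sock first: 37 + 2 + 41 + 43 = 123.
The next draw is then forced to be grey, giving 123 + 1 = 124.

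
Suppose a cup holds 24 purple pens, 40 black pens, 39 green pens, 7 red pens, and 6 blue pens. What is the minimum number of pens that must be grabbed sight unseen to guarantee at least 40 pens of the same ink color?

In the worst case we take at most 39 of each ink color, but all 24 purple, all 7 red, and all 6 blue (fewer than 39), giving 24 + 39 + 39 + 7 + 6 = 115.
One more pen then forces some ink color to 40, so 115 + 1 = 116.

116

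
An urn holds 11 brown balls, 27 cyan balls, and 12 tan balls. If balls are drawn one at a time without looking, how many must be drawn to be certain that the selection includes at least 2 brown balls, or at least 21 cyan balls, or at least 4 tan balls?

Each of the 3 colors has its own threshold; avoid all of them simultaneously.
The worst case stops just short of every target: 1 brown, 20 cyan, 3 tan — 1 + 20 + 3 = 24 balls.
One more ball must push some color to its target, so 24 + 1 = 25.

25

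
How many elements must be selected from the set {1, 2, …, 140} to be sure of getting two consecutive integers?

Partition {1, …, 140} into 70 pairs: {1,2}, {3,4}, …, {139,140}.
Choosing 70 integers — say the 70 even numbers 2, 4, …, 140 — takes one from each pair and avoids the property.
Choosing 71 forces two into the same pair by pigeonhole, and those are consecutive. So 71.

71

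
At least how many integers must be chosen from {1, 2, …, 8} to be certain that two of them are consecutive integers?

5

Partition {1, …, 8} into 4 pairs: {1,2}, {3,4}, …, {7,8}.
Choosing 4 integers — say the 4 even numbers 2, 4, …, 8 — takes one from each pair and avoids the property.
Choosing 5 forces two into the same pair by pigeonhole, and those are consecutive. So 5.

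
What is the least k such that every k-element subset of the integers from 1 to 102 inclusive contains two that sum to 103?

Partition {1, …, 102} into 51 pairs: {1,102}, {2,101}, …, {51,52}.
Choosing 51 integers — say the integers 1 through 51 — takes one from each pair and avoids the property.
Choosing 52 forces two into the same pair by pigeonhole, and those sum to 103. So 52.

52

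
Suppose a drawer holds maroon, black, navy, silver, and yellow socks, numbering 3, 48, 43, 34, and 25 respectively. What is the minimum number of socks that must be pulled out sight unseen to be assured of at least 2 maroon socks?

The worst case draws every non-maroon sock first: 48 + 43 + 34 + 25 = 150.
The next 2 draws are then forced to be maroon, giving 150 + 2 = 152.

152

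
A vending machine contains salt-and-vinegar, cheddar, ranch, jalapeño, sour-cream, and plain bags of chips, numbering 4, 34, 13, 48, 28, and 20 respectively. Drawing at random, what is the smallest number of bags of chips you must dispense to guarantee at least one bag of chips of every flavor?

The hardest flavor to obtain is salt-and-vinegar: we could draw every other bag of chips first — 147 − 4 = 143 bags of chips — without a single salt-and-vinegar one.
The next draw must be salt-and-vinegar, so 143 + 1 = 144.

144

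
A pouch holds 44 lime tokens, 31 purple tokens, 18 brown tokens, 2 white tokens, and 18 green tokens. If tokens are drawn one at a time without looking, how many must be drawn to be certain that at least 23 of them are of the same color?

83

In the worst case we take at most 22 of each color, but all 18 brown, all 2 white, and all 18 green (fewer than 22), giving 22 + 22 + 18 + 2 + 18 = 82.
One more token then forces some color to 23, so 82 + 1 = 83.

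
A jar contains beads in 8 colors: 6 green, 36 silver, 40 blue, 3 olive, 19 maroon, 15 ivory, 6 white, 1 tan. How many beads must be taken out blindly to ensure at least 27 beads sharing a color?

Treat the 8 colors as pigeonholes.
In the worst case we take at most 26 of each color, but all 6 green, all 3 olive, all 19 maroon, all 15 ivory, all 6 white, and all 1 tan (fewer than 26), giving 6 + 26 + 26 + 3 + 19 + 15 + 6 + 1 = 102.
One more bead then forces some color to 27, so 102 + 1 = 103.

103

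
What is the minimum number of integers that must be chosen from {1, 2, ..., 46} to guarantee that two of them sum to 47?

Partition {1, …, 46} into 23 pairs: {1,46}, {2,45}, …, {23,24}.
Choosing 23 integers — say the integers 1 through 23 — takes one from each pair and avoids the property.
Choosing 24 forces two into the same pair by pigeonhole, and those sum to 47. So 24.

24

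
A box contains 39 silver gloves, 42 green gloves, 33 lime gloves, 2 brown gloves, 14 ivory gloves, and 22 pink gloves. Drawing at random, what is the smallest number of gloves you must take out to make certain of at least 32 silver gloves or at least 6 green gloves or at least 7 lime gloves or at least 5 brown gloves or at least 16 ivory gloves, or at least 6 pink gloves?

64

The worst case stops just short of every target: 31 silver, 5 green, 6 lime, all 2 brown, all 14 ivory, 5 pink — 31 + 5 + 6 + 2 + 14 + 5 = 63 gloves.
One more glove must push some color to its target, so 63 + 1 = 64.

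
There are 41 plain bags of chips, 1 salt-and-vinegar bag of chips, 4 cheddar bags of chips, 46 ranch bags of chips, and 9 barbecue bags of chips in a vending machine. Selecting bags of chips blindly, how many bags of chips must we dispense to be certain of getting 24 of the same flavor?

Treat the 5 flavors as pigeonholes.
In the worst case we take at most 23 of each flavor, but all 1 salt-and-vinegar, all 4 cheddar, and all 9 barbecue (fewer than 23), giving 23 + 1 + 4 + 23 + 9 = 60.
One more bag of chips then forces some flavor to 24, so 60 + 1 = 61.

61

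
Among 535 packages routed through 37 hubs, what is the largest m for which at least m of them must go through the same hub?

15

If each of the 37 hubs held at most 14, the total would be at most 37 × 14 = 518 < 535, a contradiction.
So at least one holds ⌈535/37⌉ = 15.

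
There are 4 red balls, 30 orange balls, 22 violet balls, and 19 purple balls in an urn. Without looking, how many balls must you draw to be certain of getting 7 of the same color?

In the worst case we take at most 6 of each color, but all 4 red (fewer than 6), giving 4 + 6 + 6 + 6 = 22.
One more ball then forces some color to 7, so 22 + 1 = 23.

23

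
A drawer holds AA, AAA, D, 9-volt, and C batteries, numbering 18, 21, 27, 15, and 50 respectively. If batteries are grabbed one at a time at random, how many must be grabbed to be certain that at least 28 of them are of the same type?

In the worst case we take at most 27 of each type, but all 18 AA, all 21 AAA, and all 15 9-volt (fewer than 27), giving 18 + 21 + 27 + 15 + 27 = 108.
One more battery then forces some type to 28, so 108 + 1 = 109.

109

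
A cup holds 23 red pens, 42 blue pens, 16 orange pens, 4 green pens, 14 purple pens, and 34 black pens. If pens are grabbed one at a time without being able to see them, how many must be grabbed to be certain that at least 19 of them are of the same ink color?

In the worst case we take at most 18 of each ink color, but all 16 orange, all 4 green, and all 14 purple (fewer than 18), giving 18 + 18 + 16 + 4 + 14 + 18 = 88.
One more pen then forces some ink color to 19, so 88 + 1 = 89.

89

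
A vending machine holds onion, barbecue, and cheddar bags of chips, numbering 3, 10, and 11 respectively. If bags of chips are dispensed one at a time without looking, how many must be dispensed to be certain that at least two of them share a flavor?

The worst case takes 1 bag of chips of each flavor without reaching 2 of any: 3 × 1 = 3.
The next bag of chips must bring some flavor to 2, so 3 + 1 = 4.

4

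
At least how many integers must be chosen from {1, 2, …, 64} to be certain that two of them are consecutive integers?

Partition {1, …, 64} into 32 pairs: {1,2}, {3,4}, …, {63,64}.
Choosing 32 integers — say the 32 even numbers 2, 4, …, 64 — takes one from each pair and avoids the property.
Choosing 33 forces two into the same pair by pigeonhole, and those are consecutive. So 33.

33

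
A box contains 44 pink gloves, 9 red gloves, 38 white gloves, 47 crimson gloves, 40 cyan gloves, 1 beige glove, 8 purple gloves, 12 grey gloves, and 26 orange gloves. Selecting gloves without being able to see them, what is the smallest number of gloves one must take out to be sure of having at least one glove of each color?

225

The hardest color to obtain is beige: we could draw every other glove first — 225 − 1 = 224 gloves — without a single beige one.
The next draw must be beige, so 224 + 1 = 225.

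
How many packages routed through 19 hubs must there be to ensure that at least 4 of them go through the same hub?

There are 19 hubs acting as pigeonholes.
With 19 × 3 = 57 packages we could place exactly 3 in each, with no class reaching 4.
One more forces some class to hold 4, so 57 + 1 = 58.

58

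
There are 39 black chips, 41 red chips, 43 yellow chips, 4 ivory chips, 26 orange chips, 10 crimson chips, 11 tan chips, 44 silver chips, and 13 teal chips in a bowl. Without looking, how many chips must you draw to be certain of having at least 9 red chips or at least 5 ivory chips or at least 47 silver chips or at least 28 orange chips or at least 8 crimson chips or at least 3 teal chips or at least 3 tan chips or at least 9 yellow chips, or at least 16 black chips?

The worst case stops just short of every target: 15 black, 8 red, 8 yellow, 4 ivory, all 26 orange, 7 crimson, 2 tan, all 44 silver, 2 teal — 15 + 8 + 8 + 4 + 26 + 7 + 2 + 44 + 2 = 116 chips.
One more chip must push some color to its target, so 116 + 1 = 117.

117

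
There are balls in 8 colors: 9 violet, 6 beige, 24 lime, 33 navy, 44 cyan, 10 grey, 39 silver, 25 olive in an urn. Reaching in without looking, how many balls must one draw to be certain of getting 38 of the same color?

182

In the worst case we take at most 37 of each color, but all 9 violet, all 6 beige, all 24 lime, all 33 navy, all 10 grey, and all 25 olive (fewer than 37), giving 9 + 6 + 24 + 33 + 37 + 10 + 37 + 25 = 181.
One more ball then forces some color to 38, so 181 + 1 = 182.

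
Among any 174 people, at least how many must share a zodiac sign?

The 174 people fall into 12 zodiac signs.
If each of the 12 zodiac signs held at most 14, the total would be at most 12 × 14 = 168 < 174, a contradiction.
So at least one holds ⌈174/12⌉ = 15.

15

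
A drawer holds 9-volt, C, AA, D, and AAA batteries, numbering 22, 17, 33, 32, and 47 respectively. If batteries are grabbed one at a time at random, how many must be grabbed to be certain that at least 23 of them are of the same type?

106

In the worst case we take at most 22 of each type, but all 17 C (fewer than 22), giving 22 + 17 + 22 + 22 + 22 = 105.
One more battery then forces some type to 23, so 105 + 1 = 106.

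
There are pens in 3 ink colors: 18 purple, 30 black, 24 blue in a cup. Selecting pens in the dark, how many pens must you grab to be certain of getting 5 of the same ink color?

13

The worst case takes 4 pens of each ink color without reaching 5 of any: 3 × 4 = 12.
The next pen must bring some ink color to 5, so 12 + 1 = 13.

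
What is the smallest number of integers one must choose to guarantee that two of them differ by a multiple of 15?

16

Two integers differ by a multiple of 15 exactly when they share a remainder mod 15.
There are 15 residue classes mod 15, so 15 integers can all lie in distinct classes.
One more integer must repeat a residue, giving a difference divisible by 15. So n = 15 + 1 = 16.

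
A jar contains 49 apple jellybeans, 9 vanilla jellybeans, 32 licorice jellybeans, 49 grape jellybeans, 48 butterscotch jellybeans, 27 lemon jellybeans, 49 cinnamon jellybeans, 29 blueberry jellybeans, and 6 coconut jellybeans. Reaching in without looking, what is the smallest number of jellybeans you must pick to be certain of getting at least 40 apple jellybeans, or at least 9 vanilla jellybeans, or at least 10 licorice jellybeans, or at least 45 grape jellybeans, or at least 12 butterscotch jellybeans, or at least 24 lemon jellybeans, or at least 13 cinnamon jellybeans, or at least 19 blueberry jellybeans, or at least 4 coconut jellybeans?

The worst case stops just short of every target: 39 apple, 8 vanilla, 9 licorice, 44 grape, 11 butterscotch, 23 lemon, 12 cinnamon, 18 blueberry, 3 coconut — 39 + 8 + 9 + 44 + 11 + 23 + 12 + 18 + 3 = 167 jellybeans.
One more jellybean must push some flavor to its target, so 167 + 1 = 168.

168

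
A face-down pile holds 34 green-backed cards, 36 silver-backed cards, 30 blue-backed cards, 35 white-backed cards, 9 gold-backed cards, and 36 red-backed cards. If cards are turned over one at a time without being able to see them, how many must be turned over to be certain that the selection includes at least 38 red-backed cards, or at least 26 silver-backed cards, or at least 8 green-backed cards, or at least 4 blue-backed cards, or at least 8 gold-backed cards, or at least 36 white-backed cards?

Each of the 6 back colors has its own threshold; avoid all of them simultaneously.
The worst case stops just short of every target: 7 green-backed, 25 silver-backed, 3 blue-backed, 35 white-backed, 7 gold-backed, all 36 red-backed — 7 + 25 + 3 + 35 + 7 + 36 = 113 cards.
One more card must push some back color to its target, so 113 + 1 = 114.

114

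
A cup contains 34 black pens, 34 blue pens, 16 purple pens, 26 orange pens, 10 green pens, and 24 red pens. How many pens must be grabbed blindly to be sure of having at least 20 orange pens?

To avoid orange pens as long as possible, exhaust the other 5 ink colors first.
The worst case draws every non-orange pen first: 34 + 34 + 16 + 10 + 24 = 118.
The next 20 draws are then forced to be orange, giving 118 + 20 = 138.

138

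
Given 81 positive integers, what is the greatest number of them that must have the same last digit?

9

There are 10 possible last digits, which serve as the pigeonholes.
If each of the 10 possible last digits held at most 8, the total would be at most 10 × 8 = 80 < 81, a contradiction.
So at least one holds ⌈81/10⌉ = 9.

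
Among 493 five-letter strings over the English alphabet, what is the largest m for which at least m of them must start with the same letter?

19

There are 26 possible first letters, which serve as the pigeonholes.
If each of the 26 possible first letters held at most 18, the total would be at most 26 × 18 = 468 < 493, a contradiction.
So at least one holds ⌈493/26⌉ = 19.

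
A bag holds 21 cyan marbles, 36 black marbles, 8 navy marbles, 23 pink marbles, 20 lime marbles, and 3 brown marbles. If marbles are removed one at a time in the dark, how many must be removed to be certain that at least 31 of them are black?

To avoid black marbles as long as possible, exhaust the other 5 colors first.
The worst case draws every non-black marble first: 21 + 8 + 23 + 20 + 3 = 75.
The next 31 draws are then forced to be black, giving 75 + 31 = 106.

106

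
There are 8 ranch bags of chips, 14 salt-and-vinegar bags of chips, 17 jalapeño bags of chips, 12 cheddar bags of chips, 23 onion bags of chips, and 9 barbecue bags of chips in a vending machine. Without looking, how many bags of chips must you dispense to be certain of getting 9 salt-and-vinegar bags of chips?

78

The worst case draws every non-salt-and-vinegar bag of chips first: 8 + 17 + 12 + 23 + 9 = 69.
The next 9 draws are then forced to be salt-and-vinegar, giving 69 + 9 = 78.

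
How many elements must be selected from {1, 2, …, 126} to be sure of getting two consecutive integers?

Partition {1, …, 126} into 63 pairs: {1,2}, {3,4}, …, {125,126}.
Choosing 63 integers — say the 63 even numbers 2, 4, …, 126 — takes one from each pair and avoids the property.
Choosing 64 forces two into the same pair by pigeonhole, and those are consecutive. So 64.

64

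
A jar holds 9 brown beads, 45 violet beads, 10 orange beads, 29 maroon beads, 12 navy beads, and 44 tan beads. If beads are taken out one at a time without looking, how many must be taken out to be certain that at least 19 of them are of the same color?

86

In the worst case we take at most 18 of each color, but all 9 brown, all 10 orange, and all 12 navy (fewer than 18), giving 9 + 18 + 10 + 18 + 12 + 18 = 85.
One more bead then forces some color to 19, so 85 + 1 = 86.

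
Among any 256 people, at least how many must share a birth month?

22

There are 12 months of the year, which serve as the pigeonholes.
If each of the 12 months of the year held at most 21, the total would be at most 12 × 21 = 252 < 256, a contradiction.
So at least one holds ⌈256/12⌉ = 22.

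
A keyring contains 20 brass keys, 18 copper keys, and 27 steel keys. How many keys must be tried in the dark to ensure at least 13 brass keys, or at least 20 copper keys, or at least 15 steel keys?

45

The worst case stops just short of every target: 12 brass, all 18 copper, 14 steel — 12 + 18 + 14 = 44 keys.
One more key must push some type to its target, so 44 + 1 = 45.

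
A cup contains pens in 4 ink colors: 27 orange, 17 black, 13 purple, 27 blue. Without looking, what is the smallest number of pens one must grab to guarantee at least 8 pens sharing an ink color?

Treat the 4 ink colors as pigeonholes.
The worst case takes 7 pens of each ink color without reaching 8 of any: 4 × 7 = 28.
The next pen must bring some ink color to 8, so 28 + 1 = 29.

29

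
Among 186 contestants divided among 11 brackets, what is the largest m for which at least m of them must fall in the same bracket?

The 186 contestants fall into 11 brackets.
If each of the 11 brackets held at most 16, the total would be at most 11 × 16 = 176 < 186, a contradiction.
So at least one holds ⌈186/11⌉ = 17.

17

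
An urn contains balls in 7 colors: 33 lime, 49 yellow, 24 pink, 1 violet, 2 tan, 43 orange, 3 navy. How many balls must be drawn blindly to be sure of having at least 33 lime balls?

155

The worst case draws every non-lime ball first: 49 + 24 + 1 + 2 + 43 + 3 = 122.
The next 33 draws are then forced to be lime, giving 122 + 33 = 155.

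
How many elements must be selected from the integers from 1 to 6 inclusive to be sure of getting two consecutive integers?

4

Partition {1, …, 6} into 3 pairs: {1,2}, {3,4}, …, {5,6}.
Choosing 3 integers — say the 3 even numbers 2, 4, …, 6 — takes one from each pair and avoids the property.
Choosing 4 forces two into the same pair by pigeonhole, and those are consecutive. So 4.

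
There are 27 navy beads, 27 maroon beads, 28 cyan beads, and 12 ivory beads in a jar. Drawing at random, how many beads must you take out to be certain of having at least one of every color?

The hardest color to obtain is ivory: we could draw every other bead first — 94 − 12 = 82 beads — without a single ivory one.
The next draw must be ivory, so 82 + 1 = 83.

83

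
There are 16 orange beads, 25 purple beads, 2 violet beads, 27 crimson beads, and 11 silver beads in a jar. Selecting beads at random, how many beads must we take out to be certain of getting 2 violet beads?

To avoid violet beads as long as possible, exhaust the other 4 colors first.
The worst case draws every non-violet bead first: 16 + 25 + 27 + 11 = 79.
The next 2 draws are then forced to be violet, giving 79 + 2 = 81.

81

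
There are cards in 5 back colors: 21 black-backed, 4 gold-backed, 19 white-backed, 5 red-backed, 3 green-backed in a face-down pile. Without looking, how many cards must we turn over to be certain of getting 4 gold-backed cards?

The worst case draws every non-gold-backed card first: 21 + 19 + 5 + 3 = 48.
The next 4 draws are then forced to be gold-backed, giving 48 + 4 = 52.

52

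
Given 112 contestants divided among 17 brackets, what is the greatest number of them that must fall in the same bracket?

7

The 112 contestants fall into 17 brackets.
If each of the 17 brackets held at most 6, the total would be at most 17 × 6 = 102 < 112, a contradiction.
So at least one holds ⌈112/17⌉ = 7.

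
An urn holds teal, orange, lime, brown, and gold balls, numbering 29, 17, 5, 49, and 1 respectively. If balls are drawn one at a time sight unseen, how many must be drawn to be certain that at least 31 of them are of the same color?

83

In the worst case we take at most 30 of each color, but all 29 teal, all 17 orange, all 5 lime, and all 1 gold (fewer than 30), giving 29 + 17 + 5 + 30 + 1 = 82.
One more ball then forces some color to 31, so 82 + 1 = 83.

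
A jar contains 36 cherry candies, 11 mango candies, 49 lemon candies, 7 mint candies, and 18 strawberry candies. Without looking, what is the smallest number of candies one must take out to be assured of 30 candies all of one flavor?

Treat the 5 flavors as pigeonholes.
In the worst case we take at most 29 of each flavor, but all 11 mango, all 7 mint, and all 18 strawberry (fewer than 29), giving 29 + 11 + 29 + 7 + 18 = 94.
One more candy then forces some flavor to 30, so 94 + 1 = 95.

95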